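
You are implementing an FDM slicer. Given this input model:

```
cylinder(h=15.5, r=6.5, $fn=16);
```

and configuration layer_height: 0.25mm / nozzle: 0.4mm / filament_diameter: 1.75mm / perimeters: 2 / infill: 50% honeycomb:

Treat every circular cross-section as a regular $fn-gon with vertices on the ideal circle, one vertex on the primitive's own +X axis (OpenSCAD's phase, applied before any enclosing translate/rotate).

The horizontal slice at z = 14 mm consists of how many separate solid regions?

1

At z = 14 mm: the r=6.5 cylinder gives a regular 16-gon of circumradius 6.5 (constant along its height). The result has 1 disconnected region.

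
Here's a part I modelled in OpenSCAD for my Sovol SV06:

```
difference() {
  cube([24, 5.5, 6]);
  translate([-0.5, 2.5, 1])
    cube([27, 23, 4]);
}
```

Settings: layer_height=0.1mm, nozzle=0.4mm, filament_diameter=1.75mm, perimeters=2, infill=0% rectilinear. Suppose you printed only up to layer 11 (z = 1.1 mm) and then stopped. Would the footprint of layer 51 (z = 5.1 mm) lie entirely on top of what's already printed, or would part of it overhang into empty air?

part overhangs

Compare the two slices. At z = 1.1: the cube (footprint 24×5.5) is included at this height (area 132.00 mm²); the 27×23 cube at (-0.5, 2.5) contributes its full rectangle (area 621.00 mm²); Taking the first minus the rest: starting from the 24×5.5 cube (132.00 mm²), the 27×23 cube at (-0.5, 2.5) partially overlaps it — only the 72.00 mm² overlap (of its 621.00 mm²) is removed, clipping the outline — area = 60.00 mm². At z = 5.1: the 24×5.5 cube contributes its full rectangle (area 132.00 mm²); the cube at (-0.5, 2.5) is not intersected at this z (z outside [1, 5]); After the difference (first − rest): none of the subtracted shapes is present at this height, so the 24×5.5 cube is unchanged — area = 132.00 mm². Checking containment: at z = 5.1 the cross-section extends beyond the z = 1.1 cross-section by about 72.00 mm².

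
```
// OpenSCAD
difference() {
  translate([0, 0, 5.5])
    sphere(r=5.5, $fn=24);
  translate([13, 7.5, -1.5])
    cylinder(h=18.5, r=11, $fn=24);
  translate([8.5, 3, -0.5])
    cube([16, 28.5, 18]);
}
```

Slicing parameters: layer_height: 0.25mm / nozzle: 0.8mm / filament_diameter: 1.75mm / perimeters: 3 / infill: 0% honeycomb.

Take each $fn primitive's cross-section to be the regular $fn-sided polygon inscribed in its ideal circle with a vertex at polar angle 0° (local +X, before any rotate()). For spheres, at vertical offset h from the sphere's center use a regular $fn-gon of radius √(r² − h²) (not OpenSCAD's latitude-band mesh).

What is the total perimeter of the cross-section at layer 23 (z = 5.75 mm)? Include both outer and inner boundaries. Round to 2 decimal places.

34.09 mm

At z = 5.75 mm: the r=5.5 sphere slices to a regular 24-gon of circumradius 5.494 (√(r²−h²) with h=0.25 from center) (perimeter = 2·24·5.494·sin(180°/24) = 34.42 mm); the r=11 cylinder at (13, 7.5) gives a regular 24-gon of circumradius 11 (constant along its height) (perimeter = 2·24·11.000·sin(180°/24) = 68.92 mm); the cube at (8.5, 3) (footprint 16×28.5) is included at this height (perimeter 89.00 mm); After the difference (first − rest): starting from the r=5.5 sphere, the r=11 cylinder at (13, 7.5) partially overlaps it — only the 5.83 mm² overlap (of its 375.81 mm²) is removed, clipping the outline; the 16×28.5 cube at (8.5, 3) misses the remaining region (no effect) — boundary = 34.09 mm. Overall, the cross-section is a single solid region. Total boundary length (outer) = 34.09 mm.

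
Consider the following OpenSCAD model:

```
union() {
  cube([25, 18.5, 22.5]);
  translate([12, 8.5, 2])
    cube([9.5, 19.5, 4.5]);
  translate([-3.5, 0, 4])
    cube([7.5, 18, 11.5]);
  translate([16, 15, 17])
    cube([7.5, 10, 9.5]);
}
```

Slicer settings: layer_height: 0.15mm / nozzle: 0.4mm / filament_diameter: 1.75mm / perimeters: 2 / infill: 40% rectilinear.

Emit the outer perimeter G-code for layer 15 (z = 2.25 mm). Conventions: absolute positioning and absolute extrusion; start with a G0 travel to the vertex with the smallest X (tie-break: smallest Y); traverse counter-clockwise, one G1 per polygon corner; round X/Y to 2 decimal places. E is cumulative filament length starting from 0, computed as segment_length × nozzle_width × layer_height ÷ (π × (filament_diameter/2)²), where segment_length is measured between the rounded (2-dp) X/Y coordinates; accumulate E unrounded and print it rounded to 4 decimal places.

At z = 2.25 mm: the 25×18.5 cube contributes its full rectangle; the cube at (12, 8.5) is present — its section is the full 9.5×19.5 rectangle; the cube at (-3.5, 0) is absent (z outside [4, 15.5]); the cube at (16, 15) does not reach this height (z outside [17, 26.5]); Combining (union): the regions partially overlap (shared area 95.00 mm²), so overlapping operands fuse into one piece — 1 connected region. The outline is a single polygon with 8 vertices. Extrusion per mm of travel: 0.4 × 0.15 / (π × 0.875²) = 0.024945. Accumulating E over each segment gives final E = 2.6442.

G0 X0.00 Y0.00 Z2.25
G1 X25.00 Y0.00 E0.6236
G1 X25.00 Y18.50 E1.0851
G1 X21.50 Y18.50 E1.1724
G1 X21.50 Y28.00 E1.4094
G1 X12.00 Y28.00 E1.6464
G1 X12.00 Y18.50 E1.8834
G1 X0.00 Y18.50 E2.1827
G1 X0.00 Y0.00 E2.6442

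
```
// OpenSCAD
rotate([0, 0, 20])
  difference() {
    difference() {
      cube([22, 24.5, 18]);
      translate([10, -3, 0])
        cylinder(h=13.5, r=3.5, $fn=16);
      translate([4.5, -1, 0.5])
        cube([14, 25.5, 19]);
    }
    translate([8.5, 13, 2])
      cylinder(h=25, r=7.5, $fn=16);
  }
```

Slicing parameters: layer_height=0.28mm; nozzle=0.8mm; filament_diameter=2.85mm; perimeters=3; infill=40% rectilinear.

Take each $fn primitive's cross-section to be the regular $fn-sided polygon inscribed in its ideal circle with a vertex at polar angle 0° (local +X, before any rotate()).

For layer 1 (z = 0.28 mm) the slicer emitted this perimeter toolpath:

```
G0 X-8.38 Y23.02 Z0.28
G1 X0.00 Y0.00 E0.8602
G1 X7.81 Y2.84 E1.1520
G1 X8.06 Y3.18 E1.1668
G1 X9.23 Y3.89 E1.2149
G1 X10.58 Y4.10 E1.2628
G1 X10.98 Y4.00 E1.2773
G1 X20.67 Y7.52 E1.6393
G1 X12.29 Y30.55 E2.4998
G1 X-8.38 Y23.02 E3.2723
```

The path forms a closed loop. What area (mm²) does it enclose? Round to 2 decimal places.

537.90 mm²

Apply the shoelace formula to the sequence of (X, Y) vertices; enclosed area = 537.90 mm².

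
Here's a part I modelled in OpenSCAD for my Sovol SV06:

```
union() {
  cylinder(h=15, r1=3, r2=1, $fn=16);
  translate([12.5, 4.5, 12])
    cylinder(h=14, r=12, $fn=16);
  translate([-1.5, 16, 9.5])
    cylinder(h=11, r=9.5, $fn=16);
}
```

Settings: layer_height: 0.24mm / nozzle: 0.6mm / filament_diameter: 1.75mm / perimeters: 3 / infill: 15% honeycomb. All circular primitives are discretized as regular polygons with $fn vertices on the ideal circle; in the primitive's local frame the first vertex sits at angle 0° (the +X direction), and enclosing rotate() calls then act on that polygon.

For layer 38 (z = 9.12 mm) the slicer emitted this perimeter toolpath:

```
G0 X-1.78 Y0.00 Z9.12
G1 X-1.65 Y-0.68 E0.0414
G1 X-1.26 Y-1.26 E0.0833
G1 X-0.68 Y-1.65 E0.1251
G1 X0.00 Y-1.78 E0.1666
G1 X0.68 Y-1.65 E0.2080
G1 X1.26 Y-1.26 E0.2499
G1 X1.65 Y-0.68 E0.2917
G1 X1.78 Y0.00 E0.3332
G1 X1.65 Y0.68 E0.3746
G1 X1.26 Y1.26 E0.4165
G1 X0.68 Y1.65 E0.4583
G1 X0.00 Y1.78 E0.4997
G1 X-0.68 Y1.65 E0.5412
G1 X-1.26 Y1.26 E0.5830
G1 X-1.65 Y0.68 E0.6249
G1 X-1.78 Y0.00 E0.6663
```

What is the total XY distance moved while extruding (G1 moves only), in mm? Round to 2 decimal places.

11.13 mm

Sum the Euclidean lengths of each G1 segment: total = 11.13 mm.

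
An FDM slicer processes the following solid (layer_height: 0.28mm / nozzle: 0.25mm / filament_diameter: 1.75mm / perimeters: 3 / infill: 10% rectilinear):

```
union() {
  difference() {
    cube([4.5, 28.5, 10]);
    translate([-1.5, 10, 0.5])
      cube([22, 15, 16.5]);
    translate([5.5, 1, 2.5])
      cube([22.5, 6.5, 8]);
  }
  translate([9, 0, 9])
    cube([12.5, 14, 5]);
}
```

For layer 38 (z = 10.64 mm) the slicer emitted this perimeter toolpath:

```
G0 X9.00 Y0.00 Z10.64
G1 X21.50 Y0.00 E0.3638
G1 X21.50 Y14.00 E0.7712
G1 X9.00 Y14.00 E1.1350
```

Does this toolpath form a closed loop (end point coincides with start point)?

no

Start point (G0): (9.00, 0.00). End point (last G1): the path does not return to the start — open.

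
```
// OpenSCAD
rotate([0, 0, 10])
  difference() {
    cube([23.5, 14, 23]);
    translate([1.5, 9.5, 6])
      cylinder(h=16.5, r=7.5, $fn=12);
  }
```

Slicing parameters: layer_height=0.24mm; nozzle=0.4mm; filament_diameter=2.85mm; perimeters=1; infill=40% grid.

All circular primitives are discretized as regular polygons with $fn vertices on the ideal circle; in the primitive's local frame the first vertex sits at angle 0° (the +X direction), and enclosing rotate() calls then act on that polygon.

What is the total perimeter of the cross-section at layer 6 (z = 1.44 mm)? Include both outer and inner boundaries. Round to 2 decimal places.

At z = 1.44 mm: the cube (footprint 23.5×14) is included at this height (perimeter 75.00 mm); the cylinder at (1.5, 9.5) is not intersected at this z (z outside [6, 22.5]); After the difference (first − rest): none of the subtracted shapes is present at this height, so the 23.5×14 cube is unchanged — boundary = 75.00 mm; (whole slice rotated 10° about Z — lengths, areas and connectivity unchanged). Overall, the cross-section is a single solid region. Total boundary length (outer) = 75.00 mm.

75.00 mm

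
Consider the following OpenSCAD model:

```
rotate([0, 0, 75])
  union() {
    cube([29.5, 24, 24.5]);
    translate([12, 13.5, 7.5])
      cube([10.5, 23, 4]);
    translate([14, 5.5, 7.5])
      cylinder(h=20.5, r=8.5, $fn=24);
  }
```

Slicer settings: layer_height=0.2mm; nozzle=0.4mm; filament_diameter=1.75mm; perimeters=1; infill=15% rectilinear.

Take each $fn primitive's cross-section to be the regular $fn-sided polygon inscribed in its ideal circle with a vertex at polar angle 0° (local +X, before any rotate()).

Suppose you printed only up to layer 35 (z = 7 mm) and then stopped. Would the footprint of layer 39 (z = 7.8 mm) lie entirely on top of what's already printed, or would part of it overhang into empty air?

Compare the two slices. At z = 7: the cube (footprint 29.5×24) is included at this height (area 708.00 mm²); the cube at (12, 13.5) does not reach this height (z outside [7.5, 11.5]); the cylinder at (14, 5.5) does not reach this height (z outside [7.5, 28]); Taking the union: only the 29.5×24 cube is present, so the union is just that shape — area = 708.00 mm²; (rotated 75° about Z; rotation is an isometry so areas/perimeters/island counts are preserved). At z = 7.8: the cube (footprint 29.5×24) is included at this height (area 708.00 mm²); the cube at (12, 13.5) (footprint 10.5×23) is included at this height (area 241.50 mm²); the r=8.5 cylinder at (14, 5.5) gives a regular 24-gon of circumradius 8.5 (constant along its height) (area = (24/2)·8.500²·sin(360°/24) = 224.40 mm²); Taking the union: the regions partially overlap — summed areas 1173.90 mm² minus the doubly-counted overlap 308.34 mm² gives 865.56 mm² — area = 865.56 mm²; (whole slice rotated 75° about Z — lengths, areas and connectivity unchanged). Checking containment: at z = 7.8 the cross-section extends beyond the z = 7 cross-section by about 157.56 mm².

part overhangs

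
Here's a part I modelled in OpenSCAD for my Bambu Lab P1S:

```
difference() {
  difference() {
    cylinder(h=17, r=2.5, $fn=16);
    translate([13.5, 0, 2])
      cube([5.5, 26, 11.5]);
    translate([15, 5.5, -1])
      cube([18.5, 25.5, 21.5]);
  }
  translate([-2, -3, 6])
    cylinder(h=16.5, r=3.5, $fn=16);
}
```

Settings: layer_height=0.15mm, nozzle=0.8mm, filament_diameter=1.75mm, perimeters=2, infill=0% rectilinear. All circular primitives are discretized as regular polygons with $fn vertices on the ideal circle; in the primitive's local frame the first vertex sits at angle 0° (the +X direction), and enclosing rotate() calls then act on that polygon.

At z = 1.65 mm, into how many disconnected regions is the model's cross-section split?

1

At z = 1.65 mm: the r=2.5 cylinder contributes a regular 16-gon of circumradius 2.5; the cube at (13.5, 0) is not intersected at this z (z outside [2, 13.5]); the 18.5×25.5 cube at (15, 5.5) contributes its full rectangle; Taking the first minus the rest: starting from the r=2.5 cylinder, the 18.5×25.5 cube at (15, 5.5) misses the remaining region (no effect) — 1 connected region; the cylinder at (-2, -3) does not reach this height (z outside [6, 22.5]); After the difference (first − rest): none of the subtracted shapes is present at this height, so the result so far is unchanged — 1 connected region. The result has 1 disconnected region.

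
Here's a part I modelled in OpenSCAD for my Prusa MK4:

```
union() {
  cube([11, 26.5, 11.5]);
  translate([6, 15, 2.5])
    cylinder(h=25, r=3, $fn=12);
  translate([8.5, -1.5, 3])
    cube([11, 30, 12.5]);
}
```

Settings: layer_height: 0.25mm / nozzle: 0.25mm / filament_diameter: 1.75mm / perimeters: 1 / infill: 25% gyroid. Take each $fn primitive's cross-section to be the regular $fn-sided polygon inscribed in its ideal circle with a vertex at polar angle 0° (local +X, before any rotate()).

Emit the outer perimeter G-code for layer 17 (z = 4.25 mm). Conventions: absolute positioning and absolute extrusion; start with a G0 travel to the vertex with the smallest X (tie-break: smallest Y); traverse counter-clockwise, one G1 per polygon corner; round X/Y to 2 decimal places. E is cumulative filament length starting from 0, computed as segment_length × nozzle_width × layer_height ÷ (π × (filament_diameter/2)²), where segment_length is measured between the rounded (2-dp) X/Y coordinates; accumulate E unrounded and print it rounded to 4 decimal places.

G0 X0.00 Y0.00 Z4.25
G1 X8.50 Y0.00 E0.2209
G1 X8.50 Y-1.50 E0.2598
G1 X19.50 Y-1.50 E0.5457
G1 X19.50 Y28.50 E1.3252
G1 X8.50 Y28.50 E1.6110
G1 X8.50 Y26.50 E1.6630
G1 X0.00 Y26.50 E1.8839
G1 X0.00 Y0.00 E2.5725

At z = 4.25 mm: the 11×26.5 cube contributes its full rectangle; the r=3 cylinder at (6, 15) contributes a regular 12-gon of circumradius 3; the cube at (8.5, -1.5) (footprint 11×30) is included at this height; Merging all regions: the regions partially overlap (shared area 93.25 mm²), so overlapping operands fuse into one piece — 1 connected region. The outline is a single polygon with 8 vertices. Extrusion per mm of travel: 0.25 × 0.25 / (π × 0.875²) = 0.025984. Accumulating E over each segment gives final E = 2.5725.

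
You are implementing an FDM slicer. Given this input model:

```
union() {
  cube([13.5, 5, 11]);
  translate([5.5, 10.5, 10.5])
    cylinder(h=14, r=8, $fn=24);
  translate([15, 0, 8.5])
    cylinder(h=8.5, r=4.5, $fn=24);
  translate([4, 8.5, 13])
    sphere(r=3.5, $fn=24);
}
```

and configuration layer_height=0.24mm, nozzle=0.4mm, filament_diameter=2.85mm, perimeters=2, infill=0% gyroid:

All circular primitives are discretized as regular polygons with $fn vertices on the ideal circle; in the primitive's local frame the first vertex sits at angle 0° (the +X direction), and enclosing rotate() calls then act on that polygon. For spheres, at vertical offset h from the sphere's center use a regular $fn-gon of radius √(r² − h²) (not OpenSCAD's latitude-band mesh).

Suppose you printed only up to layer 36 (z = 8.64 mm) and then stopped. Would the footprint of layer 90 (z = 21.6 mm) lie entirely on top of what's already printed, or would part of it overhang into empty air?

part overhangs

Compare the two slices. At z = 8.64: the 13.5×5 cube contributes its full rectangle (area 67.50 mm²); the cylinder at (5.5, 10.5) does not reach this height (z outside [10.5, 24.5]); the cylinder at (15, 0): section is a regular 24-gon, circumradius r=4.5 (area = (24/2)·4.500²·sin(360°/24) = 62.89 mm²); the sphere at (4, 8.5) does not reach this height (|z−center|=4.360 > r=3.5); Merging all regions: the regions partially overlap — summed areas 130.39 mm² minus the doubly-counted overlap 9.14 mm² gives 121.26 mm² — area = 121.26 mm². At z = 21.6: the cube does not reach this height (z outside [0, 11]); the cylinder at (5.5, 10.5): section is a regular 24-gon, circumradius r=8 (area = (24/2)·8.000²·sin(360°/24) = 198.77 mm²); the cylinder at (15, 0) does not reach this height (z outside [8.5, 17]); the sphere at (4, 8.5) is absent (|z−center|=8.600 > r=3.5); Combining (union): only the r=8 cylinder at (5.5, 10.5) is present, so the union is just that shape — area = 198.77 mm². Checking containment: at z = 21.6 the cross-section extends beyond the z = 8.64 cross-section by about 179.33 mm².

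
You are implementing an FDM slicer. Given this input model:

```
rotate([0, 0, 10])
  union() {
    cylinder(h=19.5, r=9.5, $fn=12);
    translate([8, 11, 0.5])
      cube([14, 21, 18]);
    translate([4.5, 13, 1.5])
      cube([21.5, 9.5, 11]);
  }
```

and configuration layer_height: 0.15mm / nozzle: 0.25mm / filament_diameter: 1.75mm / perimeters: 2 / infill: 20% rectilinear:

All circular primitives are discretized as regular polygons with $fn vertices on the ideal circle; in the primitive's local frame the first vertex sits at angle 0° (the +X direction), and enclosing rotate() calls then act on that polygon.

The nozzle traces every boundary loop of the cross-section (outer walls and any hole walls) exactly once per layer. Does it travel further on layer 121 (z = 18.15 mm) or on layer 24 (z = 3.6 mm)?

Layer 121 (z = 18.15): the cylinder: section is a regular 12-gon, circumradius r=9.5 (perimeter = 2·12·9.500·sin(180°/12) = 59.01 mm); the cube at (8, 11) is present — its section is the full 14×21 rectangle (perimeter 70.00 mm); the cube at (4.5, 13) is absent (z outside [1.5, 12.5]); Taking the union: the 2 present regions are separate (no shared area or edge), so areas and boundary lengths simply add and each stays a separate island — boundary = 129.01 mm; (rotated 10° about Z; rotation is an isometry so areas/perimeters/island counts are preserved). So its perimeter = 129.01 mm. Layer 24 (z = 3.6): the r=9.5 cylinder contributes a regular 12-gon of circumradius 9.5 (perimeter = 2·12·9.500·sin(180°/12) = 59.01 mm); the cube at (8, 11) (footprint 14×21) is included at this height (perimeter 70.00 mm); the cube at (4.5, 13) is present — its section is the full 21.5×9.5 rectangle (perimeter 62.00 mm); Merging all regions: the regions partially overlap (shared area 133.00 mm²), so the edge portions inside another operand are dropped and the merged outline is re-measured after clipping — boundary = 144.01 mm; (whole slice rotated 10° about Z — lengths, areas and connectivity unchanged). So its perimeter = 144.01 mm. Layer 24 is larger (144.01 vs 129.01 mm).

layer 24 (z = 3.6 mm)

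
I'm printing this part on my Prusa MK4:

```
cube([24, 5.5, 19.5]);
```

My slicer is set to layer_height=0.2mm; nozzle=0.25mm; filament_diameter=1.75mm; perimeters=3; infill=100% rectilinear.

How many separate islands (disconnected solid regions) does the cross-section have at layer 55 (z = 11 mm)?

1

At z = 11 mm: the cube is present — its section is the full 24×5.5 rectangle. Overall, the cross-section is a single solid region. Island count = 1.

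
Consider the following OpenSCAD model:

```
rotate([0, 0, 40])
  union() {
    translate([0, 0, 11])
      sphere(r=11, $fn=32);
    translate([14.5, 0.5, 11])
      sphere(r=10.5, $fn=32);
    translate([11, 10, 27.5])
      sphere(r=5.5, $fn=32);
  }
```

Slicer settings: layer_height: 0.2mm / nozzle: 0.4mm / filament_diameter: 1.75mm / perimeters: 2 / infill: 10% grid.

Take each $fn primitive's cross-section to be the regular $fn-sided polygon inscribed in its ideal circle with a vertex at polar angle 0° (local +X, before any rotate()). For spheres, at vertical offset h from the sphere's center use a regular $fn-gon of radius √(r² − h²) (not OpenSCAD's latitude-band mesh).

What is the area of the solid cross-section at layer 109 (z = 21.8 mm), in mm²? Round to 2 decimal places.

13.61 mm²

At z = 21.8 mm: the sphere: section is a regular 32-gon, circumradius = √(r²−h²) = √(11²−10.8²) = 2.088 (area = (32/2)·2.088²·sin(360°/32) = 13.61 mm²); the sphere at (14.5, 0.5) is not intersected at this z (|z−center|=10.800 > r=10.5); the sphere at (11, 10) is absent (|z−center|=5.700 > r=5.5); Taking the union: only the r=11 sphere is present, so the union is just that shape — area = 13.61 mm²; (rotated 40° about Z; rotation is an isometry so areas/perimeters/island counts are preserved). Overall, the cross-section is a single solid region. Net area = 13.61 mm².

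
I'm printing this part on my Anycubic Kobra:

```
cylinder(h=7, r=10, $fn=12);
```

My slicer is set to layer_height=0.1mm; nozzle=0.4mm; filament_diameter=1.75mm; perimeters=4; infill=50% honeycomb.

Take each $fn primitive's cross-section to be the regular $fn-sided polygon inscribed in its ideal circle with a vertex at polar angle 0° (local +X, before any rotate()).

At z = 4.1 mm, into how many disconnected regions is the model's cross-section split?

1

At z = 4.1 mm: the r=10 cylinder contributes a regular 12-gon of circumradius 10. The result has 1 disconnected region.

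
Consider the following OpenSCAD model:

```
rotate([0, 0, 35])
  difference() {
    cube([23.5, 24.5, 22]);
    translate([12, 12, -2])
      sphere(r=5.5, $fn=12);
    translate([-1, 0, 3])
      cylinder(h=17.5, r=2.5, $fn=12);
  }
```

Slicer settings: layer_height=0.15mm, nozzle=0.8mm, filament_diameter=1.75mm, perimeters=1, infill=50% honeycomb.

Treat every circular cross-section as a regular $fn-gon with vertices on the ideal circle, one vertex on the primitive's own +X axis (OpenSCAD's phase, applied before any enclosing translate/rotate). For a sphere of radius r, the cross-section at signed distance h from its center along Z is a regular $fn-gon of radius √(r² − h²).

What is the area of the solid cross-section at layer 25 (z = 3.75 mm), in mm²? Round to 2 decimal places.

At z = 3.75 mm: the 23.5×24.5 cube contributes its full rectangle (area 575.75 mm²); the sphere at (12, 12) is not intersected at this z (|z−center|=5.750 > r=5.5); the r=2.5 cylinder at (-1, 0) contributes a regular 12-gon of circumradius 2.5 (area = (12/2)·2.500²·sin(360°/12) = 18.75 mm²); Subtracting the remaining from the first: starting from the 23.5×24.5 cube (575.75 mm²), the r=2.5 cylinder at (-1, 0) partially overlaps it — only the 2.32 mm² overlap (of its 18.75 mm²) is removed, clipping the outline — area = 573.43 mm²; (whole slice rotated 35° about Z — lengths, areas and connectivity unchanged). Overall, the cross-section is a single solid region. Net area = 573.43 mm².

573.43 mm²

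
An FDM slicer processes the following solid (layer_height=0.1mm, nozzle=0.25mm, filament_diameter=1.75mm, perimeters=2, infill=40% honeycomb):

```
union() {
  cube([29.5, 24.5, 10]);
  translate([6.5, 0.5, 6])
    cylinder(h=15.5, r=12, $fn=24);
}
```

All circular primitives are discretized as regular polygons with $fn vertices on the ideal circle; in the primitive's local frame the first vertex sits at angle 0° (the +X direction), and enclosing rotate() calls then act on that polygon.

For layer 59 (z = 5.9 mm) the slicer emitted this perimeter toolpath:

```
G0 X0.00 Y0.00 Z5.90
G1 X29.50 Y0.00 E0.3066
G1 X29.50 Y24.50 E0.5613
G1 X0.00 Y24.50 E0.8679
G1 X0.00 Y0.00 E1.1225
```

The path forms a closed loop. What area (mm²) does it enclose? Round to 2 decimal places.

Apply the shoelace formula to the sequence of (X, Y) vertices; enclosed area = 722.75 mm².

722.75 mm²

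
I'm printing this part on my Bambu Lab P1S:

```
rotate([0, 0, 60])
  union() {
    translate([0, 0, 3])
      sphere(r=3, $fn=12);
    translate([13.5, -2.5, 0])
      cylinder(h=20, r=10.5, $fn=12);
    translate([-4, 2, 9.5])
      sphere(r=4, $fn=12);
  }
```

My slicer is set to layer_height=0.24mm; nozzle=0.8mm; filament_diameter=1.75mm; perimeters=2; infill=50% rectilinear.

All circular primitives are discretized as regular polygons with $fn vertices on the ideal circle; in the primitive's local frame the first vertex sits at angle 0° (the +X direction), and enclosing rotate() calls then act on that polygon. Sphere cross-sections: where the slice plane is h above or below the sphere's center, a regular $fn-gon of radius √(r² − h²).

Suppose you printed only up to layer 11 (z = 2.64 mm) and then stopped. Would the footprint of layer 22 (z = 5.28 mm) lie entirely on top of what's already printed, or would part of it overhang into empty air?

Compare the two slices. At z = 2.64: the r=3 sphere slices to a regular 12-gon of circumradius 2.978 (√(r²−h²) with h=0.36 from center) (area = (12/2)·2.978²·sin(360°/12) = 26.61 mm²); the r=10.5 cylinder at (13.5, -2.5) gives a regular 12-gon of circumradius 10.5 (constant along its height) (area = (12/2)·10.500²·sin(360°/12) = 330.75 mm²); the sphere at (-4, 2) is not intersected at this z (|z−center|=6.860 > r=4); Combining (union): the 2 present regions are separate (no shared area or edge), so areas and boundary lengths simply add and each stays a separate island — area = 357.36 mm²; (rotated 60° about Z; rotation is an isometry so areas/perimeters/island counts are preserved). At z = 5.28: the sphere: section is a regular 12-gon, circumradius = √(r²−h²) = √(3²−2.28²) = 1.950 (area = (12/2)·1.950²·sin(360°/12) = 11.40 mm²); the cylinder at (13.5, -2.5): section is a regular 12-gon, circumradius r=10.5 (area = (12/2)·10.500²·sin(360°/12) = 330.75 mm²); the sphere at (-4, 2) is not intersected at this z (|z−center|=4.220 > r=4); Taking the union: the 2 present regions are separate (no shared area or edge), so areas and boundary lengths simply add and each stays a separate island — area = 342.15 mm²; (rotated 60° about Z; rotation is an isometry so areas/perimeters/island counts are preserved). Checking containment: the cross-section at z = 5.28 is a subset of the cross-section at z = 2.64.

entirely on top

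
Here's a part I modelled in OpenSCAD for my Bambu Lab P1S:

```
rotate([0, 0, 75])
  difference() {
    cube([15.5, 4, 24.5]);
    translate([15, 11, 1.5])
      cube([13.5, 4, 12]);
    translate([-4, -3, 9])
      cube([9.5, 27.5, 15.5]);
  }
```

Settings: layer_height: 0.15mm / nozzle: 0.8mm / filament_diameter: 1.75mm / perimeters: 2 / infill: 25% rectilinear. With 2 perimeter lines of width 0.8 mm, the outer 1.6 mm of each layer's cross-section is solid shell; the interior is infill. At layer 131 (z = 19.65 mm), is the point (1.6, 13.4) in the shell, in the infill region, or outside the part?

At z = 19.65 mm: the 15.5×4 cube contributes its full rectangle; the cube at (15, 11) is absent (z outside [1.5, 13.5]); the cube at (-4, -3) is present — its section is the full 9.5×27.5 rectangle; Taking the first minus the rest: starting from the 15.5×4 cube, the 9.5×27.5 cube at (-4, -3) partially overlaps it — only the 22.00 mm² overlap (of its 261.25 mm²) is removed, clipping the outline — 1 connected region; (rotated 75° about Z; rotation is an isometry so areas/perimeters/island counts are preserved). Overall, the cross-section is a single solid region. Undo the 75° rotation: the query point maps to (13.358, 1.923) in the un-rotated model frame. The nearest boundary edge runs (15.50, 0.00)→(5.50, 0.00); distance from the point to it = 1.92 mm. The point is inside the cross-section and 1.92 mm from the nearest boundary — more than the 1.6 mm shell width (2 × 0.8), so it's in the infill interior.

infill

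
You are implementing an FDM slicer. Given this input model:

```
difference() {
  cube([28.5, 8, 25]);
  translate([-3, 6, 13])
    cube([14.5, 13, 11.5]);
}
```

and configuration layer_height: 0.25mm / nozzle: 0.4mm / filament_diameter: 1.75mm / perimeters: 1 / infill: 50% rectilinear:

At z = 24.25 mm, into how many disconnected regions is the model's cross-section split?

At z = 24.25 mm: the 28.5×8 cube contributes its full rectangle; the 14.5×13 cube at (-3, 6) contributes its full rectangle; Subtracting the remaining from the first: starting from the 28.5×8 cube, the 14.5×13 cube at (-3, 6) partially overlaps it — only the 23.00 mm² overlap (of its 188.50 mm²) is removed, clipping the outline — 1 connected region. The result has 1 disconnected region.

1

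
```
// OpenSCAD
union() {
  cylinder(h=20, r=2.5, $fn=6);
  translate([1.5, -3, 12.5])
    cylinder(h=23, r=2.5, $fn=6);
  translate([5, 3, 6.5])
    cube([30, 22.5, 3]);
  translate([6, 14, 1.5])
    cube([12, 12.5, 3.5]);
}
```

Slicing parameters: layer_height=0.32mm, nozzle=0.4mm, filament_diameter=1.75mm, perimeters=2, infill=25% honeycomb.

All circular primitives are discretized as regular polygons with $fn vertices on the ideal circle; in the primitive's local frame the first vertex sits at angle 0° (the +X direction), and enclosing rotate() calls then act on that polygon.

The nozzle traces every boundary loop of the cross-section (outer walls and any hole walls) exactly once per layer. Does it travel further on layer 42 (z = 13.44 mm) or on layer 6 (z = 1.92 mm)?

Layer 42 (z = 13.44): the r=2.5 cylinder contributes a regular 6-gon of circumradius 2.5 (perimeter = 2·6·2.500·sin(180°/6) = 15.00 mm); the cylinder at (1.5, -3): section is a regular 6-gon, circumradius r=2.5 (perimeter = 2·6·2.500·sin(180°/6) = 15.00 mm); the cube at (5, 3) does not reach this height (z outside [6.5, 9.5]); the cube at (6, 14) is not intersected at this z (z outside [1.5, 5]); Combining (union): the regions partially overlap (shared area 2.35 mm²), so the edge portions inside another operand are dropped and the merged outline is re-measured after clipping — boundary = 23.39 mm. So its perimeter = 23.39 mm. Layer 6 (z = 1.92): the r=2.5 cylinder gives a regular 6-gon of circumradius 2.5 (constant along its height) (perimeter = 2·6·2.500·sin(180°/6) = 15.00 mm); the cylinder at (1.5, -3) is absent (z outside [12.5, 35.5]); the cube at (5, 3) is absent (z outside [6.5, 9.5]); the cube at (6, 14) (footprint 12×12.5) is included at this height (perimeter 49.00 mm); Merging all regions: the 2 present regions are separate (no shared area or edge), so areas and boundary lengths simply add and each stays a separate island — boundary = 64.00 mm. So its perimeter = 64.00 mm. Layer 6 is larger (64.00 vs 23.39 mm).

layer 6 (z = 1.92 mm)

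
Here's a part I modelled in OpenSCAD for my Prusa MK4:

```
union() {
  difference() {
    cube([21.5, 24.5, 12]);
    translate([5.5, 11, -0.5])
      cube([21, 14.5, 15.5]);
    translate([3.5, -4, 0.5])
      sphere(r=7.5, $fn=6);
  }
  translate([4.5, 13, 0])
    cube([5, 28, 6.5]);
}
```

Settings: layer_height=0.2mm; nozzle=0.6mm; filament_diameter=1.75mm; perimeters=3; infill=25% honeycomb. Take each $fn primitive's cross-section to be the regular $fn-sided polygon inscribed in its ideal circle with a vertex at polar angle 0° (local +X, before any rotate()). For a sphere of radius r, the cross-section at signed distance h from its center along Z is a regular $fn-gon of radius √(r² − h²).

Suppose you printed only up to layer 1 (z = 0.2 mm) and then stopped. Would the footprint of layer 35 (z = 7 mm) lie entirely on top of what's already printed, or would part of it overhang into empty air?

Compare the two slices. At z = 0.2: the cube (footprint 21.5×24.5) is included at this height (area 526.75 mm²); the 21×14.5 cube at (5.5, 11) contributes its full rectangle (area 304.50 mm²); the r=7.5 sphere at (3.5, -4) contributes a regular 6-gon of circumradius √(7.5²−0.3²) = 7.494 (area = (6/2)·7.494²·sin(360°/6) = 145.91 mm²); After the difference (first − rest): starting from the 21.5×24.5 cube (526.75 mm²), the 21×14.5 cube at (5.5, 11) partially overlaps it — only the 216.00 mm² overlap (of its 304.50 mm²) is removed, clipping the outline; the r=7.5 sphere at (3.5, -4) partially overlaps it — only the 19.83 mm² overlap (of its 145.91 mm²) is removed, clipping the outline — area = 290.92 mm²; the cube at (4.5, 13) is present — its section is the full 5×28 rectangle (area 140.00 mm²); Combining (union): the regions partially overlap — summed areas 430.92 mm² minus the doubly-counted overlap 11.50 mm² gives 419.42 mm² — area = 419.42 mm². At z = 7: the cube (footprint 21.5×24.5) is included at this height (area 526.75 mm²); the 21×14.5 cube at (5.5, 11) contributes its full rectangle (area 304.50 mm²); the r=7.5 sphere at (3.5, -4) contributes a regular 6-gon of circumradius √(7.5²−6.5²) = 3.742 (area = (6/2)·3.742²·sin(360°/6) = 36.37 mm²); Taking the first minus the rest: starting from the 21.5×24.5 cube (526.75 mm²), the 21×14.5 cube at (5.5, 11) partially overlaps it — only the 216.00 mm² overlap (of its 304.50 mm²) is removed, clipping the outline; the r=7.5 sphere at (3.5, -4) misses the remaining region (no effect) — area = 310.75 mm²; the cube at (4.5, 13) is not intersected at this z (z outside [0, 6.5]); Combining (union): only that combined region is present, so the union is just that shape — area = 310.75 mm². Checking containment: at z = 7 the cross-section extends beyond the z = 0.2 cross-section by about 19.83 mm².

part overhangs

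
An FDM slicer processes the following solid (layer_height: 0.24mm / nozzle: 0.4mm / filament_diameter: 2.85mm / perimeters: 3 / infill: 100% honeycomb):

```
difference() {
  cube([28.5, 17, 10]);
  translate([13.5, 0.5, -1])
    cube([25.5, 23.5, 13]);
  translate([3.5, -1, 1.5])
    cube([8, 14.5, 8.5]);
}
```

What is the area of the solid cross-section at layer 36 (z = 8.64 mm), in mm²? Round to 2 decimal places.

129.00 mm²

At z = 8.64 mm: the cube (footprint 28.5×17) is included at this height (area 484.50 mm²); the 25.5×23.5 cube at (13.5, 0.5) contributes its full rectangle (area 599.25 mm²); the cube at (3.5, -1) is present — its section is the full 8×14.5 rectangle (area 116.00 mm²); Subtracting the remaining from the first: starting from the 28.5×17 cube (484.50 mm²), the 25.5×23.5 cube at (13.5, 0.5) partially overlaps it — only the 247.50 mm² overlap (of its 599.25 mm²) is removed, clipping the outline; the 8×14.5 cube at (3.5, -1) partially overlaps it — only the 108.00 mm² overlap (of its 116.00 mm²) is removed, clipping the outline — area = 129.00 mm². Overall, the cross-section is a single solid region. Net area = 129.00 mm².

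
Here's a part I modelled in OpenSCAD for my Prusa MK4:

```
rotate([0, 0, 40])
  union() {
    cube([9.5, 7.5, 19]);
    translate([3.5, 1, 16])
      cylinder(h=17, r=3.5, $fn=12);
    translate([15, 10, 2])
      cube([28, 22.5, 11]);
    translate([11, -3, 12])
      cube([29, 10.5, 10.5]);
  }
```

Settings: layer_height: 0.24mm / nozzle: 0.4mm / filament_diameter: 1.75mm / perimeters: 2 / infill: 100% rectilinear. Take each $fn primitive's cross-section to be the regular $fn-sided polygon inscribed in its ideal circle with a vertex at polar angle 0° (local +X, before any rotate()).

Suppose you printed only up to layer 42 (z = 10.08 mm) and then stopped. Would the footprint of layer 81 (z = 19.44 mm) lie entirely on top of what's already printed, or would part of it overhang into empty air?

Compare the two slices. At z = 10.08: the 9.5×7.5 cube contributes its full rectangle (area 71.25 mm²); the cylinder at (3.5, 1) is not intersected at this z (z outside [16, 33]); the cube at (15, 10) is present — its section is the full 28×22.5 rectangle (area 630.00 mm²); the cube at (11, -3) is absent (z outside [12, 22.5]); Combining (union): the 2 present regions are separate (no shared area or edge), so areas and boundary lengths simply add and each stays a separate island — area = 701.25 mm²; (whole slice rotated 40° about Z — lengths, areas and connectivity unchanged). At z = 19.44: the cube does not reach this height (z outside [0, 19]); the cylinder at (3.5, 1): section is a regular 12-gon, circumradius r=3.5 (area = (12/2)·3.500²·sin(360°/12) = 36.75 mm²); the cube at (15, 10) is absent (z outside [2, 13]); the 29×10.5 cube at (11, -3) contributes its full rectangle (area 304.50 mm²); Combining (union): the 2 present regions are separate (no shared area or edge), so areas and boundary lengths simply add and each stays a separate island — area = 341.25 mm²; (whole slice rotated 40° about Z — lengths, areas and connectivity unchanged). Checking containment: at z = 19.44 the cross-section extends beyond the z = 10.08 cross-section by about 316.14 mm².

part overhangs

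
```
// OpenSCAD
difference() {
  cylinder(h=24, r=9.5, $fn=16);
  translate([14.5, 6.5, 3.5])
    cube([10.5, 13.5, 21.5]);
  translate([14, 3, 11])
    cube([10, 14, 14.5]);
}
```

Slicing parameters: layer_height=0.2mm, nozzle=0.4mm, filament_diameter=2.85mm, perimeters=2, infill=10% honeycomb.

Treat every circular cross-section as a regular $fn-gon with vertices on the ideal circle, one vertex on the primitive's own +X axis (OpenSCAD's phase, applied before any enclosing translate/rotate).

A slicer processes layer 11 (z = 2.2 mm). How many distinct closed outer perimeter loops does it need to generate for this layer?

1

At z = 2.2 mm: the r=9.5 cylinder gives a regular 16-gon of circumradius 9.5 (constant along its height); the cube at (14.5, 6.5) is not intersected at this z (z outside [3.5, 25]); the cube at (14, 3) is absent (z outside [11, 25.5]); Taking the first minus the rest: none of the subtracted shapes is present at this height, so the r=9.5 cylinder is unchanged — 1 connected region. The result has 1 disconnected region.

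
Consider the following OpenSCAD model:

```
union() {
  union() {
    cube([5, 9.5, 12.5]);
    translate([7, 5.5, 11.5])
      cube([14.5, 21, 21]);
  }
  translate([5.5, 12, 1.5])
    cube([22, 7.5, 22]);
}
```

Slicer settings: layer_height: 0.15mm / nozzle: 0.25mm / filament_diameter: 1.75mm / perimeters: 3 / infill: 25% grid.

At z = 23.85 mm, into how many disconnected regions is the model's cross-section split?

At z = 23.85 mm: the cube is not intersected at this z (z outside [0, 12.5]); the cube at (7, 5.5) is present — its section is the full 14.5×21 rectangle; Taking the union: only the 14.5×21 cube at (7, 5.5) is present, so the union is just that shape — 1 connected region; the cube at (5.5, 12) is absent (z outside [1.5, 23.5]); Taking the union: only the result so far is present, so the union is just that shape — 1 connected region. The result has 1 disconnected region.

1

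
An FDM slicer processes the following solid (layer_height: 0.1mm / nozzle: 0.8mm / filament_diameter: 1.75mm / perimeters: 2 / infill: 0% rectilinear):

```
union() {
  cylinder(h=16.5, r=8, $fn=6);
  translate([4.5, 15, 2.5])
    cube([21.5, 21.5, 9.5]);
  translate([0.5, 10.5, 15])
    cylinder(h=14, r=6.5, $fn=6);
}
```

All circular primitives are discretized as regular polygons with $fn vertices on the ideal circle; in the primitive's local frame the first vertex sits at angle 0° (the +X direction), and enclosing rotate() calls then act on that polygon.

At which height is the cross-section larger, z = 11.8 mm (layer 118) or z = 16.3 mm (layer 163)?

layer 118 (z = 11.8 mm)

Layer 118 (z = 11.8): the r=8 cylinder gives a regular 6-gon of circumradius 8 (constant along its height) (area = (6/2)·8.000²·sin(360°/6) = 166.28 mm²); the 21.5×21.5 cube at (4.5, 15) contributes its full rectangle (area 462.25 mm²); the cylinder at (0.5, 10.5) does not reach this height (z outside [15, 29]); Combining (union): the 2 present regions are separate (no shared area or edge), so areas and boundary lengths simply add and each stays a separate island — area = 628.53 mm². So its area = 628.53 mm². Layer 163 (z = 16.3): the r=8 cylinder contributes a regular 6-gon of circumradius 8 (area = (6/2)·8.000²·sin(360°/6) = 166.28 mm²); the cube at (4.5, 15) is not intersected at this z (z outside [2.5, 12]); the cylinder at (0.5, 10.5): section is a regular 6-gon, circumradius r=6.5 (area = (6/2)·6.500²·sin(360°/6) = 109.77 mm²); Taking the union: the regions partially overlap — summed areas 276.05 mm² minus the doubly-counted overlap 15.44 mm² gives 260.61 mm² — area = 260.61 mm². So its area = 260.61 mm². Layer 118 is larger (628.53 vs 260.61 mm²).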